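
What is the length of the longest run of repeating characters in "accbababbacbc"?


Input: "accbababbacbc"
Scanning for longest run:
  Position 1 ('c'): new char, reset run to 1
  Position 2 ('c'): continues run of 'c', length=2
  Position 3 ('b'): new char, reset run to 1
  Position 4 ('a'): new char, reset run to 1
  Position 5 ('b'): new char, reset run to 1
  Position 6 ('a'): new char, reset run to 1
  Position 7 ('b'): new char, reset run to 1
  Position 8 ('b'): continues run of 'b', length=2
  Position 9 ('a'): new char, reset run to 1
  Position 10 ('c'): new char, reset run to 1
  Position 11 ('b'): new char, reset run to 1
  Position 12 ('c'): new char, reset run to 1
Longest run: 'c' with length 2

2


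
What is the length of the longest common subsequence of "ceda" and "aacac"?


LCS of "ceda" and "aacac"
DP table:
           a    a    c    a    c
      0    0    0    0    0    0
  c   0    0    0    1    1    1
  e   0    0    0    1    1    1
  d   0    0    0    1    1    1
  a   0    1    1    1    2    2
LCS length = dp[4][5] = 2

2


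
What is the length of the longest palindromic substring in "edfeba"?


Input: "edfeba"
Checking substrings for palindromes:
  No multi-char palindromic substrings found
Longest palindromic substring: "e" with length 1

1


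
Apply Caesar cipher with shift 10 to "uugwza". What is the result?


Caesar cipher: shift "uugwza" by 10
  'u' (pos 20) + 10 = pos 4 = 'e'
  'u' (pos 20) + 10 = pos 4 = 'e'
  'g' (pos 6) + 10 = pos 16 = 'q'
  'w' (pos 22) + 10 = pos 6 = 'g'
  'z' (pos 25) + 10 = pos 9 = 'j'
  'a' (pos 0) + 10 = pos 10 = 'k'
Result: eeqgjk

eeqgjk


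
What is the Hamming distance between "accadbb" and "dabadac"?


Comparing "accadbb" and "dabadac" position by position:
  Position 0: 'a' vs 'd' => differ
  Position 1: 'c' vs 'a' => differ
  Position 2: 'c' vs 'b' => differ
  Position 3: 'a' vs 'a' => same
  Position 4: 'd' vs 'd' => same
  Position 5: 'b' vs 'a' => differ
  Position 6: 'b' vs 'c' => differ
Total differences (Hamming distance): 5

5


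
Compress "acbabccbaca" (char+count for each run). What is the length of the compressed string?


Input: acbabccbaca
Runs:
  'a' x 1 => "a1"
  'c' x 1 => "c1"
  'b' x 1 => "b1"
  'a' x 1 => "a1"
  'b' x 1 => "b1"
  'c' x 2 => "c2"
  'b' x 1 => "b1"
  'a' x 1 => "a1"
  'c' x 1 => "c1"
  'a' x 1 => "a1"
Compressed: "a1c1b1a1b1c2b1a1c1a1"
Compressed length: 20

20


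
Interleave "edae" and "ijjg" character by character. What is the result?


Interleaving "edae" and "ijjg":
  Position 0: 'e' from first, 'i' from second => "ei"
  Position 1: 'd' from first, 'j' from second => "dj"
  Position 2: 'a' from first, 'j' from second => "aj"
  Position 3: 'e' from first, 'g' from second => "eg"
Result: eidjajeg

eidjajeg


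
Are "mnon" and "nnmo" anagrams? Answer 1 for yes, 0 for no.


Strings: "mnon", "nnmo"
Sorted first:  mnno
Sorted second: mnno
Sorted forms match => anagrams

1


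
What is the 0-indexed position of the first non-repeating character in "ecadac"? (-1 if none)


Input: ecadac
Character frequencies:
  'a': 2
  'c': 2
  'd': 1
  'e': 1
Scanning left to right for freq == 1:
  Position 0 ('e'): unique! => answer = 0

0


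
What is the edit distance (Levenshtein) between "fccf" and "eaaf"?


Computing edit distance: "fccf" -> "eaaf"
DP table:
           e    a    a    f
      0    1    2    3    4
  f   1    1    2    3    3
  c   2    2    2    3    4
  c   3    3    3    3    4
  f   4    4    4    4    3
Edit distance = dp[4][4] = 3

3


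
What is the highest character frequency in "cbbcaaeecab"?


Input: cbbcaaeecab
Character counts:
  'a': 3
  'b': 3
  'c': 3
  'e': 2
Maximum frequency: 3

3


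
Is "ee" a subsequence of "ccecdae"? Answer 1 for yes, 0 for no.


Check if "ee" is a subsequence of "ccecdae"
Greedy scan:
  Position 0 ('c'): no match needed
  Position 1 ('c'): no match needed
  Position 2 ('e'): matches sub[0] = 'e'
  Position 3 ('c'): no match needed
  Position 4 ('d'): no match needed
  Position 5 ('a'): no match needed
  Position 6 ('e'): matches sub[1] = 'e'
All 2 characters matched => is a subsequence

1


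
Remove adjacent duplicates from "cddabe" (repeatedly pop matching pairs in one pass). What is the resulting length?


Input: cddabe
Stack-based adjacent duplicate removal:
  Read 'c': push. Stack: c
  Read 'd': push. Stack: cd
  Read 'd': matches stack top 'd' => pop. Stack: c
  Read 'a': push. Stack: ca
  Read 'b': push. Stack: cab
  Read 'e': push. Stack: cabe
Final stack: "cabe" (length 4)

4


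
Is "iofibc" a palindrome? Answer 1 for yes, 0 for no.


Input: iofibc
Reversed: cbifoi
  Compare pos 0 ('i') with pos 5 ('c'): MISMATCH
  Compare pos 1 ('o') with pos 4 ('b'): MISMATCH
  Compare pos 2 ('f') with pos 3 ('i'): MISMATCH
Result: not a palindrome

0


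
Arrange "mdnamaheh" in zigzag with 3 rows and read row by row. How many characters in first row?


Zigzag "mdnamaheh" into 3 rows:
Placing characters:
  'm' => row 0
  'd' => row 1
  'n' => row 2
  'a' => row 1
  'm' => row 0
  'a' => row 1
  'h' => row 2
  'e' => row 1
  'h' => row 0
Rows:
  Row 0: "mmh"
  Row 1: "daae"
  Row 2: "nh"
First row length: 3

3


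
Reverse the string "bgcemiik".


Input: bgcemiik
Reading characters right to left:
  Position 7: 'k'
  Position 6: 'i'
  Position 5: 'i'
  Position 4: 'm'
  Position 3: 'e'
  Position 2: 'c'
  Position 1: 'g'
  Position 0: 'b'
Reversed: kiimecgb

kiimecgb


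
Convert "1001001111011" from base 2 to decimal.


Input: "1001001111011" in base 2
Positional expansion:
  Digit '1' (value 1) x 2^12 = 4096
  Digit '0' (value 0) x 2^11 = 0
  Digit '0' (value 0) x 2^10 = 0
  Digit '1' (value 1) x 2^9 = 512
  Digit '0' (value 0) x 2^8 = 0
  Digit '0' (value 0) x 2^7 = 0
  Digit '1' (value 1) x 2^6 = 64
  Digit '1' (value 1) x 2^5 = 32
  Digit '1' (value 1) x 2^4 = 16
  Digit '1' (value 1) x 2^3 = 8
  Digit '0' (value 0) x 2^2 = 0
  Digit '1' (value 1) x 2^1 = 2
  Digit '1' (value 1) x 2^0 = 1
Sum = 4731

4731


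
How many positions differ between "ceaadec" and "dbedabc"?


Comparing "ceaadec" and "dbedabc" position by position:
  Position 0: 'c' vs 'd' => DIFFER
  Position 1: 'e' vs 'b' => DIFFER
  Position 2: 'a' vs 'e' => DIFFER
  Position 3: 'a' vs 'd' => DIFFER
  Position 4: 'd' vs 'a' => DIFFER
  Position 5: 'e' vs 'b' => DIFFER
  Position 6: 'c' vs 'c' => same
Positions that differ: 6

6


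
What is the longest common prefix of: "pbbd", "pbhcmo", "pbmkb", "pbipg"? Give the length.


Words: pbbd, pbhcmo, pbmkb, pbipg
  Position 0: all 'p' => match
  Position 1: all 'b' => match
  Position 2: ('b', 'h', 'm', 'i') => mismatch, stop
LCP = "pb" (length 2)

2


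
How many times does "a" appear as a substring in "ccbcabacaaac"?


Searching for "a" in "ccbcabacaaac"
Scanning each position:
  Position 0: "c" => no
  Position 1: "c" => no
  Position 2: "b" => no
  Position 3: "c" => no
  Position 4: "a" => MATCH
  Position 5: "b" => no
  Position 6: "a" => MATCH
  Position 7: "c" => no
  Position 8: "a" => MATCH
  Position 9: "a" => MATCH
  Position 10: "a" => MATCH
  Position 11: "c" => no
Total occurrences: 5

5


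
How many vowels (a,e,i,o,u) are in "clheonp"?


Input: clheonp
Checking each character:
  'c' at position 0: consonant
  'l' at position 1: consonant
  'h' at position 2: consonant
  'e' at position 3: vowel (running total: 1)
  'o' at position 4: vowel (running total: 2)
  'n' at position 5: consonant
  'p' at position 6: consonant
Total vowels: 2

2


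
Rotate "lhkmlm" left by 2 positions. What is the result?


Input: "lhkmlm", rotate left by 2
First 2 characters: "lh"
Remaining characters: "kmlm"
Concatenate remaining + first: "kmlm" + "lh" = "kmlmlh"

kmlmlh


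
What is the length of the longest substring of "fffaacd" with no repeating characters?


Input: "fffaacd"
Sliding window (track last position of each char):
  Position 0 ('f'): window [0,0] length 1 -- new best
  Position 1 ('f'): repeat (last at 0), move window start to 1
  Position 1 ('f'): window [1,1] length 1
  Position 2 ('f'): repeat (last at 1), move window start to 2
  Position 2 ('f'): window [2,2] length 1
  Position 3 ('a'): window [2,3] length 2 -- new best
  Position 4 ('a'): repeat (last at 3), move window start to 4
  Position 4 ('a'): window [4,4] length 1
  Position 5 ('c'): window [4,5] length 2
  Position 6 ('d'): window [4,6] length 3 -- new best
Longest substring with no repeats: "acd" with length 3

3


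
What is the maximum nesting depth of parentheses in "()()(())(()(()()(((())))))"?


Input: "()()(())(()(()()(((())))))"
Tracking depth:
  Position 0 '(': depth becomes 1
  Position 1 ')': depth becomes 0
  Position 2 '(': depth becomes 1
  Position 3 ')': depth becomes 0
  Position 4 '(': depth becomes 1
  Position 5 '(': depth becomes 2
  Position 6 ')': depth becomes 1
  Position 7 ')': depth becomes 0
  Position 8 '(': depth becomes 1
  Position 9 '(': depth becomes 2
  Position 10 ')': depth becomes 1
  Position 11 '(': depth becomes 2
  Position 12 '(': depth becomes 3
  Position 13 ')': depth becomes 2
  Position 14 '(': depth becomes 3
  Position 15 ')': depth becomes 2
  Position 16 '(': depth becomes 3
  Position 17 '(': depth becomes 4
  Position 18 '(': depth becomes 5
  Position 19 '(': depth becomes 6
  Position 20 ')': depth becomes 5
  Position 21 ')': depth becomes 4
  Position 22 ')': depth becomes 3
  Position 23 ')': depth becomes 2
  Position 24 ')': depth becomes 1
  Position 25 ')': depth becomes 0
Maximum depth reached: 6

6


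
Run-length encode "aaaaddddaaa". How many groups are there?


Input: aaaaddddaaa
Scanning for consecutive runs:
  Group 1: 'a' x 4 (positions 0-3)
  Group 2: 'd' x 4 (positions 4-7)
  Group 3: 'a' x 3 (positions 8-10)
Total groups: 3

3


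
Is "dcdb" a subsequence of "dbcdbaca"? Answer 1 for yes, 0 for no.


Check if "dcdb" is a subsequence of "dbcdbaca"
Greedy scan:
  Position 0 ('d'): matches sub[0] = 'd'
  Position 1 ('b'): no match needed
  Position 2 ('c'): matches sub[1] = 'c'
  Position 3 ('d'): matches sub[2] = 'd'
  Position 4 ('b'): matches sub[3] = 'b'
  Position 5 ('a'): no match needed
  Position 6 ('c'): no match needed
  Position 7 ('a'): no match needed
All 4 characters matched => is a subsequence

1


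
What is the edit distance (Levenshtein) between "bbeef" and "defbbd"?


Computing edit distance: "bbeef" -> "defbbd"
DP table:
           d    e    f    b    b    d
      0    1    2    3    4    5    6
  b   1    1    2    3    3    4    5
  b   2    2    2    3    3    3    4
  e   3    3    2    3    4    4    4
  e   4    4    3    3    4    5    5
  f   5    5    4    3    4    5    6
Edit distance = dp[5][6] = 6

6


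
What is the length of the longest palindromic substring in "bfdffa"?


Input: "bfdffa"
Checking substrings for palindromes:
  [1:4] "fdf" (len 3) => palindrome
  [3:5] "ff" (len 2) => palindrome
Longest palindromic substring: "fdf" with length 3

3


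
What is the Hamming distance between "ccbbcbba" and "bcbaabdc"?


Comparing "ccbbcbba" and "bcbaabdc" position by position:
  Position 0: 'c' vs 'b' => differ
  Position 1: 'c' vs 'c' => same
  Position 2: 'b' vs 'b' => same
  Position 3: 'b' vs 'a' => differ
  Position 4: 'c' vs 'a' => differ
  Position 5: 'b' vs 'b' => same
  Position 6: 'b' vs 'd' => differ
  Position 7: 'a' vs 'c' => differ
Total differences (Hamming distance): 5

5


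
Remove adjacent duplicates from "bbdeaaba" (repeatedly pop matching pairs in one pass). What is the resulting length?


Input: bbdeaaba
Stack-based adjacent duplicate removal:
  Read 'b': push. Stack: b
  Read 'b': matches stack top 'b' => pop. Stack: (empty)
  Read 'd': push. Stack: d
  Read 'e': push. Stack: de
  Read 'a': push. Stack: dea
  Read 'a': matches stack top 'a' => pop. Stack: de
  Read 'b': push. Stack: deb
  Read 'a': push. Stack: deba
Final stack: "deba" (length 4)

4


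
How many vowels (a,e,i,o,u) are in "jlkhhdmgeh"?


Input: jlkhhdmgeh
Checking each character:
  'j' at position 0: consonant
  'l' at position 1: consonant
  'k' at position 2: consonant
  'h' at position 3: consonant
  'h' at position 4: consonant
  'd' at position 5: consonant
  'm' at position 6: consonant
  'g' at position 7: consonant
  'e' at position 8: vowel (running total: 1)
  'h' at position 9: consonant
Total vowels: 1

1


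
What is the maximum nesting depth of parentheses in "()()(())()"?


Input: "()()(())()"
Tracking depth:
  Position 0 '(': depth becomes 1
  Position 1 ')': depth becomes 0
  Position 2 '(': depth becomes 1
  Position 3 ')': depth becomes 0
  Position 4 '(': depth becomes 1
  Position 5 '(': depth becomes 2
  Position 6 ')': depth becomes 1
  Position 7 ')': depth becomes 0
  Position 8 '(': depth becomes 1
  Position 9 ')': depth becomes 0
Maximum depth reached: 2

2


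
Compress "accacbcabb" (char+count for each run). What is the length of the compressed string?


Input: accacbcabb
Runs:
  'a' x 1 => "a1"
  'c' x 2 => "c2"
  'a' x 1 => "a1"
  'c' x 1 => "c1"
  'b' x 1 => "b1"
  'c' x 1 => "c1"
  'a' x 1 => "a1"
  'b' x 2 => "b2"
Compressed: "a1c2a1c1b1c1a1b2"
Compressed length: 16

16


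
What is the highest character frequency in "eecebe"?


Input: eecebe
Character counts:
  'b': 1
  'c': 1
  'e': 4
Maximum frequency: 4

4


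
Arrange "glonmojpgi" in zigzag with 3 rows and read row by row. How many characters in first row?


Zigzag "glonmojpgi" into 3 rows:
Placing characters:
  'g' => row 0
  'l' => row 1
  'o' => row 2
  'n' => row 1
  'm' => row 0
  'o' => row 1
  'j' => row 2
  'p' => row 1
  'g' => row 0
  'i' => row 1
Rows:
  Row 0: "gmg"
  Row 1: "lnopi"
  Row 2: "oj"
First row length: 3

3


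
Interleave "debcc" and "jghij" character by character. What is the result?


Interleaving "debcc" and "jghij":
  Position 0: 'd' from first, 'j' from second => "dj"
  Position 1: 'e' from first, 'g' from second => "eg"
  Position 2: 'b' from first, 'h' from second => "bh"
  Position 3: 'c' from first, 'i' from second => "ci"
  Position 4: 'c' from first, 'j' from second => "cj"
Result: djegbhcicj

djegbhcicj


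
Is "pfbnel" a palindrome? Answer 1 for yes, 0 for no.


Input: pfbnel
Reversed: lenbfp
  Compare pos 0 ('p') with pos 5 ('l'): MISMATCH
  Compare pos 1 ('f') with pos 4 ('e'): MISMATCH
  Compare pos 2 ('b') with pos 3 ('n'): MISMATCH
Result: not a palindrome

0


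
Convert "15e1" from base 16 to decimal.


Input: "15e1" in base 16
Positional expansion:
  Digit '1' (value 1) x 16^3 = 4096
  Digit '5' (value 5) x 16^2 = 1280
  Digit 'e' (value 14) x 16^1 = 224
  Digit '1' (value 1) x 16^0 = 1
Sum = 5601

5601


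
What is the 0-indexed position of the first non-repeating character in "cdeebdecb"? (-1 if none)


Input: cdeebdecb
Character frequencies:
  'b': 2
  'c': 2
  'd': 2
  'e': 3
Scanning left to right for freq == 1:
  Position 0 ('c'): freq=2, skip
  Position 1 ('d'): freq=2, skip
  Position 2 ('e'): freq=3, skip
  Position 3 ('e'): freq=3, skip
  Position 4 ('b'): freq=2, skip
  Position 5 ('d'): freq=2, skip
  Position 6 ('e'): freq=3, skip
  Position 7 ('c'): freq=2, skip
  Position 8 ('b'): freq=2, skip
  No unique character found => answer = -1

-1


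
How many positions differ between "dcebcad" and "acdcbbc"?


Comparing "dcebcad" and "acdcbbc" position by position:
  Position 0: 'd' vs 'a' => DIFFER
  Position 1: 'c' vs 'c' => same
  Position 2: 'e' vs 'd' => DIFFER
  Position 3: 'b' vs 'c' => DIFFER
  Position 4: 'c' vs 'b' => DIFFER
  Position 5: 'a' vs 'b' => DIFFER
  Position 6: 'd' vs 'c' => DIFFER
Positions that differ: 6

6


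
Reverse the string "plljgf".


Input: plljgf
Reading characters right to left:
  Position 5: 'f'
  Position 4: 'g'
  Position 3: 'j'
  Position 2: 'l'
  Position 1: 'l'
  Position 0: 'p'
Reversed: fgjllp

fgjllp


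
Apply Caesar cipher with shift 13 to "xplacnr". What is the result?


Caesar cipher: shift "xplacnr" by 13
  'x' (pos 23) + 13 = pos 10 = 'k'
  'p' (pos 15) + 13 = pos 2 = 'c'
  'l' (pos 11) + 13 = pos 24 = 'y'
  'a' (pos 0) + 13 = pos 13 = 'n'
  'c' (pos 2) + 13 = pos 15 = 'p'
  'n' (pos 13) + 13 = pos 0 = 'a'
  'r' (pos 17) + 13 = pos 4 = 'e'
Result: kcynpae

kcynpae


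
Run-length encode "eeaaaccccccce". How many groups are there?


Input: eeaaaccccccce
Scanning for consecutive runs:
  Group 1: 'e' x 2 (positions 0-1)
  Group 2: 'a' x 3 (positions 2-4)
  Group 3: 'c' x 7 (positions 5-11)
  Group 4: 'e' x 1 (positions 12-12)
Total groups: 4

4


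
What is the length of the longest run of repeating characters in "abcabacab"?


Input: "abcabacab"
Scanning for longest run:
  Position 1 ('b'): new char, reset run to 1
  Position 2 ('c'): new char, reset run to 1
  Position 3 ('a'): new char, reset run to 1
  Position 4 ('b'): new char, reset run to 1
  Position 5 ('a'): new char, reset run to 1
  Position 6 ('c'): new char, reset run to 1
  Position 7 ('a'): new char, reset run to 1
  Position 8 ('b'): new char, reset run to 1
Longest run: 'a' with length 1

1


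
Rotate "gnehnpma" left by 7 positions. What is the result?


Input: "gnehnpma", rotate left by 7
First 7 characters: "gnehnpm"
Remaining characters: "a"
Concatenate remaining + first: "a" + "gnehnpm" = "agnehnpm"

agnehnpm


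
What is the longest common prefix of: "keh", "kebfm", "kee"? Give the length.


Words: keh, kebfm, kee
  Position 0: all 'k' => match
  Position 1: all 'e' => match
  Position 2: ('h', 'b', 'e') => mismatch, stop
LCP = "ke" (length 2)

2


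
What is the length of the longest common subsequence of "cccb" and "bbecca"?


LCS of "cccb" and "bbecca"
DP table:
           b    b    e    c    c    a
      0    0    0    0    0    0    0
  c   0    0    0    0    1    1    1
  c   0    0    0    0    1    2    2
  c   0    0    0    0    1    2    2
  b   0    1    1    1    1    2    2
LCS length = dp[4][6] = 2

2


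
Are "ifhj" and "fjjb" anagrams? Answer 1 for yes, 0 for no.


Strings: "ifhj", "fjjb"
Sorted first:  fhij
Sorted second: bfjj
Differ at position 0: 'f' vs 'b' => not anagrams

0


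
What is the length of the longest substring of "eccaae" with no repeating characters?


Input: "eccaae"
Sliding window (track last position of each char):
  Position 0 ('e'): window [0,0] length 1 -- new best
  Position 1 ('c'): window [0,1] length 2 -- new best
  Position 2 ('c'): repeat (last at 1), move window start to 2
  Position 2 ('c'): window [2,2] length 1
  Position 3 ('a'): window [2,3] length 2
  Position 4 ('a'): repeat (last at 3), move window start to 4
  Position 4 ('a'): window [4,4] length 1
  Position 5 ('e'): window [4,5] length 2
Longest substring with no repeats: "ec" with length 2

2


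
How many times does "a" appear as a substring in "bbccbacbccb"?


Searching for "a" in "bbccbacbccb"
Scanning each position:
  Position 0: "b" => no
  Position 1: "b" => no
  Position 2: "c" => no
  Position 3: "c" => no
  Position 4: "b" => no
  Position 5: "a" => MATCH
  Position 6: "c" => no
  Position 7: "b" => no
  Position 8: "c" => no
  Position 9: "c" => no
  Position 10: "b" => no
Total occurrences: 1

1


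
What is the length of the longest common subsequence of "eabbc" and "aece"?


LCS of "eabbc" and "aece"
DP table:
           a    e    c    e
      0    0    0    0    0
  e   0    0    1    1    1
  a   0    1    1    1    1
  b   0    1    1    1    1
  b   0    1    1    1    1
  c   0    1    1    2    2
LCS length = dp[5][4] = 2

2


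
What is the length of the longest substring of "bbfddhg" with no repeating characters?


Input: "bbfddhg"
Sliding window (track last position of each char):
  Position 0 ('b'): window [0,0] length 1 -- new best
  Position 1 ('b'): repeat (last at 0), move window start to 1
  Position 1 ('b'): window [1,1] length 1
  Position 2 ('f'): window [1,2] length 2 -- new best
  Position 3 ('d'): window [1,3] length 3 -- new best
  Position 4 ('d'): repeat (last at 3), move window start to 4
  Position 4 ('d'): window [4,4] length 1
  Position 5 ('h'): window [4,5] length 2
  Position 6 ('g'): window [4,6] length 3
Longest substring with no repeats: "bfd" with length 3

3


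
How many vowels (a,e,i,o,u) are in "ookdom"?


Input: ookdom
Checking each character:
  'o' at position 0: vowel (running total: 1)
  'o' at position 1: vowel (running total: 2)
  'k' at position 2: consonant
  'd' at position 3: consonant
  'o' at position 4: vowel (running total: 3)
  'm' at position 5: consonant
Total vowels: 3

3


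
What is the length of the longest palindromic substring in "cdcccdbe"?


Input: "cdcccdbe"
Checking substrings for palindromes:
  [1:6] "dcccd" (len 5) => palindrome
  [0:3] "cdc" (len 3) => palindrome
  [2:5] "ccc" (len 3) => palindrome
  [2:4] "cc" (len 2) => palindrome
  [3:5] "cc" (len 2) => palindrome
Longest palindromic substring: "dcccd" with length 5

5


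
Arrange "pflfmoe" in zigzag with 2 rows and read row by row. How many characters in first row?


Zigzag "pflfmoe" into 2 rows:
Placing characters:
  'p' => row 0
  'f' => row 1
  'l' => row 0
  'f' => row 1
  'm' => row 0
  'o' => row 1
  'e' => row 0
Rows:
  Row 0: "plme"
  Row 1: "ffo"
First row length: 4

4


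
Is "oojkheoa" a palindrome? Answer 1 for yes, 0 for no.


Input: oojkheoa
Reversed: aoehkjoo
  Compare pos 0 ('o') with pos 7 ('a'): MISMATCH
  Compare pos 1 ('o') with pos 6 ('o'): match
  Compare pos 2 ('j') with pos 5 ('e'): MISMATCH
  Compare pos 3 ('k') with pos 4 ('h'): MISMATCH
Result: not a palindrome

0


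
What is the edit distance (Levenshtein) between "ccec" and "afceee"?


Computing edit distance: "ccec" -> "afceee"
DP table:
           a    f    c    e    e    e
      0    1    2    3    4    5    6
  c   1    1    2    2    3    4    5
  c   2    2    2    2    3    4    5
  e   3    3    3    3    2    3    4
  c   4    4    4    3    3    3    4
Edit distance = dp[4][6] = 4

4


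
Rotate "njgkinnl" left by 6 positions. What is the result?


Input: "njgkinnl", rotate left by 6
First 6 characters: "njgkin"
Remaining characters: "nl"
Concatenate remaining + first: "nl" + "njgkin" = "nlnjgkin"

nlnjgkin


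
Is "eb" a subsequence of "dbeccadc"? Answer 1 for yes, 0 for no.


Check if "eb" is a subsequence of "dbeccadc"
Greedy scan:
  Position 0 ('d'): no match needed
  Position 1 ('b'): no match needed
  Position 2 ('e'): matches sub[0] = 'e'
  Position 3 ('c'): no match needed
  Position 4 ('c'): no match needed
  Position 5 ('a'): no match needed
  Position 6 ('d'): no match needed
  Position 7 ('c'): no match needed
Only matched 1/2 characters => not a subsequence

0


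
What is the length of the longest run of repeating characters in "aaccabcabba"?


Input: "aaccabcabba"
Scanning for longest run:
  Position 1 ('a'): continues run of 'a', length=2
  Position 2 ('c'): new char, reset run to 1
  Position 3 ('c'): continues run of 'c', length=2
  Position 4 ('a'): new char, reset run to 1
  Position 5 ('b'): new char, reset run to 1
  Position 6 ('c'): new char, reset run to 1
  Position 7 ('a'): new char, reset run to 1
  Position 8 ('b'): new char, reset run to 1
  Position 9 ('b'): continues run of 'b', length=2
  Position 10 ('a'): new char, reset run to 1
Longest run: 'a' with length 2

2


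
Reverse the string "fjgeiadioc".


Input: fjgeiadioc
Reading characters right to left:
  Position 9: 'c'
  Position 8: 'o'
  Position 7: 'i'
  Position 6: 'd'
  Position 5: 'a'
  Position 4: 'i'
  Position 3: 'e'
  Position 2: 'g'
  Position 1: 'j'
  Position 0: 'f'
Reversed: coidaiegjf

coidaiegjf


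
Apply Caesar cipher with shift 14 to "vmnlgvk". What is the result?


Caesar cipher: shift "vmnlgvk" by 14
  'v' (pos 21) + 14 = pos 9 = 'j'
  'm' (pos 12) + 14 = pos 0 = 'a'
  'n' (pos 13) + 14 = pos 1 = 'b'
  'l' (pos 11) + 14 = pos 25 = 'z'
  'g' (pos 6) + 14 = pos 20 = 'u'
  'v' (pos 21) + 14 = pos 9 = 'j'
  'k' (pos 10) + 14 = pos 24 = 'y'
Result: jabzujy

jabzujy


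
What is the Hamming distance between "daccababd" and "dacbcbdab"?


Comparing "daccababd" and "dacbcbdab" position by position:
  Position 0: 'd' vs 'd' => same
  Position 1: 'a' vs 'a' => same
  Position 2: 'c' vs 'c' => same
  Position 3: 'c' vs 'b' => differ
  Position 4: 'a' vs 'c' => differ
  Position 5: 'b' vs 'b' => same
  Position 6: 'a' vs 'd' => differ
  Position 7: 'b' vs 'a' => differ
  Position 8: 'd' vs 'b' => differ
Total differences (Hamming distance): 5

5


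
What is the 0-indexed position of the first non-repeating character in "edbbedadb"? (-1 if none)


Input: edbbedadb
Character frequencies:
  'a': 1
  'b': 3
  'd': 3
  'e': 2
Scanning left to right for freq == 1:
  Position 0 ('e'): freq=2, skip
  Position 1 ('d'): freq=3, skip
  Position 2 ('b'): freq=3, skip
  Position 3 ('b'): freq=3, skip
  Position 4 ('e'): freq=2, skip
  Position 5 ('d'): freq=3, skip
  Position 6 ('a'): unique! => answer = 6

6


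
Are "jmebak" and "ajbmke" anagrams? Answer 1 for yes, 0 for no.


Strings: "jmebak", "ajbmke"
Sorted first:  abejkm
Sorted second: abejkm
Sorted forms match => anagrams

1


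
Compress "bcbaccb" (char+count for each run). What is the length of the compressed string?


Input: bcbaccb
Runs:
  'b' x 1 => "b1"
  'c' x 1 => "c1"
  'b' x 1 => "b1"
  'a' x 1 => "a1"
  'c' x 2 => "c2"
  'b' x 1 => "b1"
Compressed: "b1c1b1a1c2b1"
Compressed length: 12

12


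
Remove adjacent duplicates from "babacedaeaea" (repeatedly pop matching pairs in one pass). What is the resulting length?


Input: babacedaeaea
Stack-based adjacent duplicate removal:
  Read 'b': push. Stack: b
  Read 'a': push. Stack: ba
  Read 'b': push. Stack: bab
  Read 'a': push. Stack: baba
  Read 'c': push. Stack: babac
  Read 'e': push. Stack: babace
  Read 'd': push. Stack: babaced
  Read 'a': push. Stack: babaceda
  Read 'e': push. Stack: babacedae
  Read 'a': push. Stack: babacedaea
  Read 'e': push. Stack: babacedaeae
  Read 'a': push. Stack: babacedaeaea
Final stack: "babacedaeaea" (length 12)

12


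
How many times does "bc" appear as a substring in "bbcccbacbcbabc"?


Searching for "bc" in "bbcccbacbcbabc"
Scanning each position:
  Position 0: "bb" => no
  Position 1: "bc" => MATCH
  Position 2: "cc" => no
  Position 3: "cc" => no
  Position 4: "cb" => no
  Position 5: "ba" => no
  Position 6: "ac" => no
  Position 7: "cb" => no
  Position 8: "bc" => MATCH
  Position 9: "cb" => no
  Position 10: "ba" => no
  Position 11: "ab" => no
  Position 12: "bc" => MATCH
Total occurrences: 3

3


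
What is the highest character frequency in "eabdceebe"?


Input: eabdceebe
Character counts:
  'a': 1
  'b': 2
  'c': 1
  'd': 1
  'e': 4
Maximum frequency: 4

4


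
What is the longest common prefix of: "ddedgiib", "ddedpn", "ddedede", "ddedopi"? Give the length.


Words: ddedgiib, ddedpn, ddedede, ddedopi
  Position 0: all 'd' => match
  Position 1: all 'd' => match
  Position 2: all 'e' => match
  Position 3: all 'd' => match
  Position 4: ('g', 'p', 'e', 'o') => mismatch, stop
LCP = "dded" (length 4)

4


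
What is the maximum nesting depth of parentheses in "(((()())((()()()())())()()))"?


Input: "(((()())((()()()())())()()))"
Tracking depth:
  Position 0 '(': depth becomes 1
  Position 1 '(': depth becomes 2
  Position 2 '(': depth becomes 3
  Position 3 '(': depth becomes 4
  Position 4 ')': depth becomes 3
  Position 5 '(': depth becomes 4
  Position 6 ')': depth becomes 3
  Position 7 ')': depth becomes 2
  Position 8 '(': depth becomes 3
  Position 9 '(': depth becomes 4
  Position 10 '(': depth becomes 5
  Position 11 ')': depth becomes 4
  Position 12 '(': depth becomes 5
  Position 13 ')': depth becomes 4
  Position 14 '(': depth becomes 5
  Position 15 ')': depth becomes 4
  Position 16 '(': depth becomes 5
  Position 17 ')': depth becomes 4
  Position 18 ')': depth becomes 3
  Position 19 '(': depth becomes 4
  Position 20 ')': depth becomes 3
  Position 21 ')': depth becomes 2
  Position 22 '(': depth becomes 3
  Position 23 ')': depth becomes 2
  Position 24 '(': depth becomes 3
  Position 25 ')': depth becomes 2
  Position 26 ')': depth becomes 1
  Position 27 ')': depth becomes 0
Maximum depth reached: 5

5


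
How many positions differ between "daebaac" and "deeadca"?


Comparing "daebaac" and "deeadca" position by position:
  Position 0: 'd' vs 'd' => same
  Position 1: 'a' vs 'e' => DIFFER
  Position 2: 'e' vs 'e' => same
  Position 3: 'b' vs 'a' => DIFFER
  Position 4: 'a' vs 'd' => DIFFER
  Position 5: 'a' vs 'c' => DIFFER
  Position 6: 'c' vs 'a' => DIFFER
Positions that differ: 5

5


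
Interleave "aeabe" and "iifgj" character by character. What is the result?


Interleaving "aeabe" and "iifgj":
  Position 0: 'a' from first, 'i' from second => "ai"
  Position 1: 'e' from first, 'i' from second => "ei"
  Position 2: 'a' from first, 'f' from second => "af"
  Position 3: 'b' from first, 'g' from second => "bg"
  Position 4: 'e' from first, 'j' from second => "ej"
Result: aieiafbgej

aieiafbgej


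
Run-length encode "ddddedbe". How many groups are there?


Input: ddddedbe
Scanning for consecutive runs:
  Group 1: 'd' x 4 (positions 0-3)
  Group 2: 'e' x 1 (positions 4-4)
  Group 3: 'd' x 1 (positions 5-5)
  Group 4: 'b' x 1 (positions 6-6)
  Group 5: 'e' x 1 (positions 7-7)
Total groups: 5

5


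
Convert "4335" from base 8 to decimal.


Input: "4335" in base 8
Positional expansion:
  Digit '4' (value 4) x 8^3 = 2048
  Digit '3' (value 3) x 8^2 = 192
  Digit '3' (value 3) x 8^1 = 24
  Digit '5' (value 5) x 8^0 = 5
Sum = 2269

2269


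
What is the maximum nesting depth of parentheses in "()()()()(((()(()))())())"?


Input: "()()()()(((()(()))())())"
Tracking depth:
  Position 0 '(': depth becomes 1
  Position 1 ')': depth becomes 0
  Position 2 '(': depth becomes 1
  Position 3 ')': depth becomes 0
  Position 4 '(': depth becomes 1
  Position 5 ')': depth becomes 0
  Position 6 '(': depth becomes 1
  Position 7 ')': depth becomes 0
  Position 8 '(': depth becomes 1
  Position 9 '(': depth becomes 2
  Position 10 '(': depth becomes 3
  Position 11 '(': depth becomes 4
  Position 12 ')': depth becomes 3
  Position 13 '(': depth becomes 4
  Position 14 '(': depth becomes 5
  Position 15 ')': depth becomes 4
  Position 16 ')': depth becomes 3
  Position 17 ')': depth becomes 2
  Position 18 '(': depth becomes 3
  Position 19 ')': depth becomes 2
  Position 20 ')': depth becomes 1
  Position 21 '(': depth becomes 2
  Position 22 ')': depth becomes 1
  Position 23 ')': depth becomes 0
Maximum depth reached: 5

5


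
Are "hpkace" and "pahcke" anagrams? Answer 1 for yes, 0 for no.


Strings: "hpkace", "pahcke"
Sorted first:  acehkp
Sorted second: acehkp
Sorted forms match => anagrams

1


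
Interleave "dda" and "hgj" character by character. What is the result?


Interleaving "dda" and "hgj":
  Position 0: 'd' from first, 'h' from second => "dh"
  Position 1: 'd' from first, 'g' from second => "dg"
  Position 2: 'a' from first, 'j' from second => "aj"
Result: dhdgaj

dhdgaj


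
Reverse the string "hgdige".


Input: hgdige
Reading characters right to left:
  Position 5: 'e'
  Position 4: 'g'
  Position 3: 'i'
  Position 2: 'd'
  Position 1: 'g'
  Position 0: 'h'
Reversed: egidgh

egidgh


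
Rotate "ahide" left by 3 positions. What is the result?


Input: "ahide", rotate left by 3
First 3 characters: "ahi"
Remaining characters: "de"
Concatenate remaining + first: "de" + "ahi" = "deahi"

deahi


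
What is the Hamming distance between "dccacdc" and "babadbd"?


Comparing "dccacdc" and "babadbd" position by position:
  Position 0: 'd' vs 'b' => differ
  Position 1: 'c' vs 'a' => differ
  Position 2: 'c' vs 'b' => differ
  Position 3: 'a' vs 'a' => same
  Position 4: 'c' vs 'd' => differ
  Position 5: 'd' vs 'b' => differ
  Position 6: 'c' vs 'd' => differ
Total differences (Hamming distance): 6

6


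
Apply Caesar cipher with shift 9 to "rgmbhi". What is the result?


Caesar cipher: shift "rgmbhi" by 9
  'r' (pos 17) + 9 = pos 0 = 'a'
  'g' (pos 6) + 9 = pos 15 = 'p'
  'm' (pos 12) + 9 = pos 21 = 'v'
  'b' (pos 1) + 9 = pos 10 = 'k'
  'h' (pos 7) + 9 = pos 16 = 'q'
  'i' (pos 8) + 9 = pos 17 = 'r'
Result: apvkqr

apvkqr


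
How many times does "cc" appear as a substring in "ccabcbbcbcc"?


Searching for "cc" in "ccabcbbcbcc"
Scanning each position:
  Position 0: "cc" => MATCH
  Position 1: "ca" => no
  Position 2: "ab" => no
  Position 3: "bc" => no
  Position 4: "cb" => no
  Position 5: "bb" => no
  Position 6: "bc" => no
  Position 7: "cb" => no
  Position 8: "bc" => no
  Position 9: "cc" => MATCH
Total occurrences: 2

2


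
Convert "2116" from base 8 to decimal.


Input: "2116" in base 8
Positional expansion:
  Digit '2' (value 2) x 8^3 = 1024
  Digit '1' (value 1) x 8^2 = 64
  Digit '1' (value 1) x 8^1 = 8
  Digit '6' (value 6) x 8^0 = 6
Sum = 1102

1102


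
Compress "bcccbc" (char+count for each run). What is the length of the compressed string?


Input: bcccbc
Runs:
  'b' x 1 => "b1"
  'c' x 3 => "c3"
  'b' x 1 => "b1"
  'c' x 1 => "c1"
Compressed: "b1c3b1c1"
Compressed length: 8

8


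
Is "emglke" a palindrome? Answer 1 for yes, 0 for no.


Input: emglke
Reversed: eklgme
  Compare pos 0 ('e') with pos 5 ('e'): match
  Compare pos 1 ('m') with pos 4 ('k'): MISMATCH
  Compare pos 2 ('g') with pos 3 ('l'): MISMATCH
Result: not a palindrome

0


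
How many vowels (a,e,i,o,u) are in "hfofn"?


Input: hfofn
Checking each character:
  'h' at position 0: consonant
  'f' at position 1: consonant
  'o' at position 2: vowel (running total: 1)
  'f' at position 3: consonant
  'n' at position 4: consonant
Total vowels: 1

1


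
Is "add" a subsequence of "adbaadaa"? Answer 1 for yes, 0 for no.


Check if "add" is a subsequence of "adbaadaa"
Greedy scan:
  Position 0 ('a'): matches sub[0] = 'a'
  Position 1 ('d'): matches sub[1] = 'd'
  Position 2 ('b'): no match needed
  Position 3 ('a'): no match needed
  Position 4 ('a'): no match needed
  Position 5 ('d'): matches sub[2] = 'd'
  Position 6 ('a'): no match needed
  Position 7 ('a'): no match needed
All 3 characters matched => is a subsequence

1


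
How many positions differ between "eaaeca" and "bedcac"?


Comparing "eaaeca" and "bedcac" position by position:
  Position 0: 'e' vs 'b' => DIFFER
  Position 1: 'a' vs 'e' => DIFFER
  Position 2: 'a' vs 'd' => DIFFER
  Position 3: 'e' vs 'c' => DIFFER
  Position 4: 'c' vs 'a' => DIFFER
  Position 5: 'a' vs 'c' => DIFFER
Positions that differ: 6

6


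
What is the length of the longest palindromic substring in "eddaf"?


Input: "eddaf"
Checking substrings for palindromes:
  [1:3] "dd" (len 2) => palindrome
Longest palindromic substring: "dd" with length 2

2


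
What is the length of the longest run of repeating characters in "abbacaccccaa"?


Input: "abbacaccccaa"
Scanning for longest run:
  Position 1 ('b'): new char, reset run to 1
  Position 2 ('b'): continues run of 'b', length=2
  Position 3 ('a'): new char, reset run to 1
  Position 4 ('c'): new char, reset run to 1
  Position 5 ('a'): new char, reset run to 1
  Position 6 ('c'): new char, reset run to 1
  Position 7 ('c'): continues run of 'c', length=2
  Position 8 ('c'): continues run of 'c', length=3
  Position 9 ('c'): continues run of 'c', length=4
  Position 10 ('a'): new char, reset run to 1
  Position 11 ('a'): continues run of 'a', length=2
Longest run: 'c' with length 4

4


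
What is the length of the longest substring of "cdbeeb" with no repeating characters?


Input: "cdbeeb"
Sliding window (track last position of each char):
  Position 0 ('c'): window [0,0] length 1 -- new best
  Position 1 ('d'): window [0,1] length 2 -- new best
  Position 2 ('b'): window [0,2] length 3 -- new best
  Position 3 ('e'): window [0,3] length 4 -- new best
  Position 4 ('e'): repeat (last at 3), move window start to 4
  Position 4 ('e'): window [4,4] length 1
  Position 5 ('b'): window [4,5] length 2
Longest substring with no repeats: "cdbe" with length 4

4


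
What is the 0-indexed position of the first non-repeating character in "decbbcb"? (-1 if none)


Input: decbbcb
Character frequencies:
  'b': 3
  'c': 2
  'd': 1
  'e': 1
Scanning left to right for freq == 1:
  Position 0 ('d'): unique! => answer = 0

0


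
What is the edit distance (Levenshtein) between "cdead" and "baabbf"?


Computing edit distance: "cdead" -> "baabbf"
DP table:
           b    a    a    b    b    f
      0    1    2    3    4    5    6
  c   1    1    2    3    4    5    6
  d   2    2    2    3    4    5    6
  e   3    3    3    3    4    5    6
  a   4    4    3    3    4    5    6
  d   5    5    4    4    4    5    6
Edit distance = dp[5][6] = 6

6


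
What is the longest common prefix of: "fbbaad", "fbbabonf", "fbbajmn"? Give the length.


Words: fbbaad, fbbabonf, fbbajmn
  Position 0: all 'f' => match
  Position 1: all 'b' => match
  Position 2: all 'b' => match
  Position 3: all 'a' => match
  Position 4: ('a', 'b', 'j') => mismatch, stop
LCP = "fbba" (length 4)

4


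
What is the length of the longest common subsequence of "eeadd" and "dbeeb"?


LCS of "eeadd" and "dbeeb"
DP table:
           d    b    e    e    b
      0    0    0    0    0    0
  e   0    0    0    1    1    1
  e   0    0    0    1    2    2
  a   0    0    0    1    2    2
  d   0    1    1    1    2    2
  d   0    1    1    1    2    2
LCS length = dp[5][5] = 2

2


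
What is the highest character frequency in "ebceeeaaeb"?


Input: ebceeeaaeb
Character counts:
  'a': 2
  'b': 2
  'c': 1
  'e': 5
Maximum frequency: 5

5


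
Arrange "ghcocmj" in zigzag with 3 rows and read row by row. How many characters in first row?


Zigzag "ghcocmj" into 3 rows:
Placing characters:
  'g' => row 0
  'h' => row 1
  'c' => row 2
  'o' => row 1
  'c' => row 0
  'm' => row 1
  'j' => row 2
Rows:
  Row 0: "gc"
  Row 1: "hom"
  Row 2: "cj"
First row length: 2

2


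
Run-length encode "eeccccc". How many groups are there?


Input: eeccccc
Scanning for consecutive runs:
  Group 1: 'e' x 2 (positions 0-1)
  Group 2: 'c' x 5 (positions 2-6)
Total groups: 2

2


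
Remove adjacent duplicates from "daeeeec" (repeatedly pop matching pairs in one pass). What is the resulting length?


Input: daeeeec
Stack-based adjacent duplicate removal:
  Read 'd': push. Stack: d
  Read 'a': push. Stack: da
  Read 'e': push. Stack: dae
  Read 'e': matches stack top 'e' => pop. Stack: da
  Read 'e': push. Stack: dae
  Read 'e': matches stack top 'e' => pop. Stack: da
  Read 'c': push. Stack: dac
Final stack: "dac" (length 3)

3


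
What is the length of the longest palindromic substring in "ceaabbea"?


Input: "ceaabbea"
Checking substrings for palindromes:
  [2:4] "aa" (len 2) => palindrome
  [4:6] "bb" (len 2) => palindrome
Longest palindromic substring: "aa" with length 2

2


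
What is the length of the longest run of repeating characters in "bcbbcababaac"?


Input: "bcbbcababaac"
Scanning for longest run:
  Position 1 ('c'): new char, reset run to 1
  Position 2 ('b'): new char, reset run to 1
  Position 3 ('b'): continues run of 'b', length=2
  Position 4 ('c'): new char, reset run to 1
  Position 5 ('a'): new char, reset run to 1
  Position 6 ('b'): new char, reset run to 1
  Position 7 ('a'): new char, reset run to 1
  Position 8 ('b'): new char, reset run to 1
  Position 9 ('a'): new char, reset run to 1
  Position 10 ('a'): continues run of 'a', length=2
  Position 11 ('c'): new char, reset run to 1
Longest run: 'b' with length 2

2


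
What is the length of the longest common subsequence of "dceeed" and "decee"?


LCS of "dceeed" and "decee"
DP table:
           d    e    c    e    e
      0    0    0    0    0    0
  d   0    1    1    1    1    1
  c   0    1    1    2    2    2
  e   0    1    2    2    3    3
  e   0    1    2    2    3    4
  e   0    1    2    2    3    4
  d   0    1    2    2    3    4
LCS length = dp[6][5] = 4

4


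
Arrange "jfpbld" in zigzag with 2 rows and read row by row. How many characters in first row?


Zigzag "jfpbld" into 2 rows:
Placing characters:
  'j' => row 0
  'f' => row 1
  'p' => row 0
  'b' => row 1
  'l' => row 0
  'd' => row 1
Rows:
  Row 0: "jpl"
  Row 1: "fbd"
First row length: 3

3
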